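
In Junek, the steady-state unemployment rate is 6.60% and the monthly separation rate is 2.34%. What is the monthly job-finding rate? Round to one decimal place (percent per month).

From u* = s/(s+f): f = s·(1−u)/u.
f = 2.34 × (1 − 0.0660) / 0.0660 = 2.1856 / 0.0660 ≈ 33.1% per month.

Job-finding rate ≈ 33.1% per month.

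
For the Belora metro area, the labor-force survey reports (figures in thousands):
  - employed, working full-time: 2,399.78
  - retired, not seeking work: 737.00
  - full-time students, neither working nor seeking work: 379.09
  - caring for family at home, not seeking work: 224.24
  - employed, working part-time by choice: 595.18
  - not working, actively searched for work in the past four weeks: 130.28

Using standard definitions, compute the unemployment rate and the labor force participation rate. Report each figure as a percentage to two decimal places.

Employed = 2,399.78 + 595.18 = 2,994.96 thousand.
Unemployed = 130.28 thousand.
Labor force = 2,994.96 + 130.28 = 3,125.24 thousand.
Not in labor force = 737.00 + 379.09 + 224.24 = 1,340.33 thousand (those not working and not actively searching are outside the labor force).
Civilian working-age population = 3,125.24 + 1,340.33 = 4,465.57 thousand.
Unemployment rate = 130.28 / 3,125.24 = 4.17%.
Labor force participation rate = 3,125.24 / 4,465.57 = 69.99%.

Unemployment rate ≈ 4.17%; labor force participation rate ≈ 69.99%.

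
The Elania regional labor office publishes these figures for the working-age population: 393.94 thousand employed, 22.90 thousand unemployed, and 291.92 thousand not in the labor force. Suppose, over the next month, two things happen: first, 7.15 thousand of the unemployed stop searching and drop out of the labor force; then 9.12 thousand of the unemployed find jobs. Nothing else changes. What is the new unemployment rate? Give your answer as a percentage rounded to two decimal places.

New unemployment rate ≈ 1.62%.

Initially, labor force = 393.94 + 22.90 = 416.84 thousand, so u = 22.90/416.84 = 5.49%.
After the first change, unemployed and labor force both fall by 7.15 → E = 393.94, U = 15.75, labor force = 409.69 thousand.
After the second change, unemployed falls and employed rises by 9.12; labor force unchanged → E = 403.06, U = 6.63, labor force = 409.69 thousand.
New unemployment rate = 6.63 / 409.69 = 1.62%.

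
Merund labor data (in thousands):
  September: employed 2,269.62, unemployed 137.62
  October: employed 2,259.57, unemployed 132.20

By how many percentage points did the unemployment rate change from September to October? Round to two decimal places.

The unemployment rate changed by −0.19 percentage points.

September: labor force = 2,269.62 + 137.62 = 2,407.24; u = 137.62/2,407.24 = 5.72%.
October: labor force = 2,259.57 + 132.20 = 2,391.77; u = 132.20/2,391.77 = 5.53%.
Change = 5.53% − 5.72% = −0.19 pp.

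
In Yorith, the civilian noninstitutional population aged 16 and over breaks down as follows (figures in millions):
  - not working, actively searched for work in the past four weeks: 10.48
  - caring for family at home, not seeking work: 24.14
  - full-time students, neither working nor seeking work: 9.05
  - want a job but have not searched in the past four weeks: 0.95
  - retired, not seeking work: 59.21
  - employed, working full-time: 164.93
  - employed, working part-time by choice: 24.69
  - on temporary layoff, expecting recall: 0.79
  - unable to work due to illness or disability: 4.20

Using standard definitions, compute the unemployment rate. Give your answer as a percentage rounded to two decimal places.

Unemployment rate ≈ 5.61%.

Employed = 164.93 + 24.69 = 189.62 million.
Unemployed = 10.48 + 0.79 = 11.27 million (jobless and actively searching, or on temporary layoff).
Labor force = 189.62 + 11.27 = 200.89 million.
Unemployment rate = 11.27 / 200.89 = 5.61%.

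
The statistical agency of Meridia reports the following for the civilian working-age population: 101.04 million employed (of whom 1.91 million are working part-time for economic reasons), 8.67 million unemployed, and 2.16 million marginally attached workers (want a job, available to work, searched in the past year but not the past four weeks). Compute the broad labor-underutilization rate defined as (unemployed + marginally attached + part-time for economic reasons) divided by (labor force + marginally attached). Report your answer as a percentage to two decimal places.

Broad underutilization rate ≈ 11.39%.

Labor force = 101.04 + 8.67 = 109.71 million.
Numerator = 8.67 + 2.16 + 1.91 = 12.74 million.
Denominator = 109.71 + 2.16 = 111.87 million.
Broad rate = 12.74 / 111.87 = 11.39%.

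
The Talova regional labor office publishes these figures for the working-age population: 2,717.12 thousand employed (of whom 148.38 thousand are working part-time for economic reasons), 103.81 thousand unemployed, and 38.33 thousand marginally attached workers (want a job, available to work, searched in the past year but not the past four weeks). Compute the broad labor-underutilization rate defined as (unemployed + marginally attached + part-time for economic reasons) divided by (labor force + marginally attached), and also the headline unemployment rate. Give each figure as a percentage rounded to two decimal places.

Broad underutilization rate ≈ 10.16%; headline unemployment rate ≈ 3.68%.

Labor force = 2,717.12 + 103.81 = 2,820.93 thousand.
Numerator = 103.81 + 38.33 + 148.38 = 290.52 thousand.
Denominator = 2,820.93 + 38.33 = 2,859.26 thousand.
Broad rate = 290.52 / 2,859.26 = 10.16%.
Headline unemployment rate = 103.81 / 2,820.93 = 3.68%.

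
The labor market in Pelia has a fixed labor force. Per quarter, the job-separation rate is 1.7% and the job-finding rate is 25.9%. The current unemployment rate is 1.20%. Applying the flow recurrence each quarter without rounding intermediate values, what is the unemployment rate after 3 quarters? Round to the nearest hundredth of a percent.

With a fixed labor force, u_{t+1} = u_t + s·(1−u_t) − f·u_t = u_t·(1−s−f) + s.
Here 1−s−f = 0.724 and s = 0.017.
u_1 = 0.012000 × 0.724 + 0.017 = 0.025688.
u_2 = 0.025688 × 0.724 + 0.017 = 0.035598.
u_3 = 0.035598 × 0.724 + 0.017 = 0.042773.

Unemployment rate after three quarters ≈ 4.28%.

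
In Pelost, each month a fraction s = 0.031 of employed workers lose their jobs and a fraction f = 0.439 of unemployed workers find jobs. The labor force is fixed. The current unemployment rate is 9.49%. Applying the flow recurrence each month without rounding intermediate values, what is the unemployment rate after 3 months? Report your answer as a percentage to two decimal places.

With a fixed labor force, u_{t+1} = u_t + s·(1−u_t) − f·u_t = u_t·(1−s−f) + s.
Here 1−s−f = 0.530 and s = 0.031.
u_1 = 0.094900 × 0.530 + 0.031 = 0.081297.
u_2 = 0.081297 × 0.530 + 0.031 = 0.074087.
u_3 = 0.074087 × 0.530 + 0.031 = 0.070266.

Unemployment rate after three months ≈ 7.03%.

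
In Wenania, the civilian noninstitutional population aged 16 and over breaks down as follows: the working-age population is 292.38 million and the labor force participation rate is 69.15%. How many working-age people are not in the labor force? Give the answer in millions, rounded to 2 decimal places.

About 90.20 million are not in the labor force.

Share not in the labor force = 1 − 0.6915 = 0.3085.
Not in labor force = 0.3085 × 292.38 ≈ 90.20 million.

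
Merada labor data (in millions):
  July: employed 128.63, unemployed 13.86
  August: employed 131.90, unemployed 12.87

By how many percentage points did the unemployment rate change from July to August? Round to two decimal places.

The unemployment rate changed by −0.84 percentage points.

July: labor force = 128.63 + 13.86 = 142.49; u = 13.86/142.49 = 9.73%.
August: labor force = 131.90 + 12.87 = 144.77; u = 12.87/144.77 = 8.89%.
Change = 8.89% − 9.73% = −0.84 pp.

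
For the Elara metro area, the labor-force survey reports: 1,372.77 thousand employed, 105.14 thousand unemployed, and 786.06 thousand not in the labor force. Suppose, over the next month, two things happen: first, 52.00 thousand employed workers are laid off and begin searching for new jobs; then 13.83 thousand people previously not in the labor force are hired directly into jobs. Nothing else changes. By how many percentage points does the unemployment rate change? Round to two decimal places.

The unemployment rate changes by +3.42 percentage points.

Initially, labor force = 1,372.77 + 105.14 = 1,477.91 thousand, so u = 105.14/1,477.91 = 7.11%.
After the first change, employed falls and unemployed rises by 52.00; labor force unchanged → E = 1,320.77, U = 157.14, labor force = 1,477.91 thousand.
After the second change, employed and labor force both rise by 13.83; unemployed unchanged → E = 1,334.60, U = 157.14, labor force = 1,491.74 thousand.
New unemployment rate = 157.14 / 1,491.74 = 10.53%.
Change = 10.53% − 7.11% = +3.42 percentage points.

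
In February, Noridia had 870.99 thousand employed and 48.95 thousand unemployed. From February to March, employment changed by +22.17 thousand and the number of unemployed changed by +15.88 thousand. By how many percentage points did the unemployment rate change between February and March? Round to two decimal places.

February: labor force = 870.99 + 48.95 = 919.94; u = 48.95/919.94 = 5.32%.
March: labor force = 893.16 + 64.83 = 957.99; u = 64.83/957.99 = 6.77%.
Change = 6.77% − 5.32% = +1.45 pp.

The unemployment rate changed by +1.45 percentage points.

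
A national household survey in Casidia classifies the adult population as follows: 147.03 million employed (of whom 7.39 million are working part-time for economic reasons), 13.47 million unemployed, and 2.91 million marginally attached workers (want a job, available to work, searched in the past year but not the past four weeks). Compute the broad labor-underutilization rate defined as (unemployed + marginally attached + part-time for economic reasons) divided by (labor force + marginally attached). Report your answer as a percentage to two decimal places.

Labor force = 147.03 + 13.47 = 160.50 million.
Numerator = 13.47 + 2.91 + 7.39 = 23.77 million.
Denominator = 160.50 + 2.91 = 163.41 million.
Broad rate = 23.77 / 163.41 = 14.55%.

Broad underutilization rate ≈ 14.55%.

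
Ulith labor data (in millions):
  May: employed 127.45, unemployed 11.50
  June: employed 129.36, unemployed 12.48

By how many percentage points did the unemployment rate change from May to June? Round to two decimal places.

May: labor force = 127.45 + 11.50 = 138.95; u = 11.50/138.95 = 8.28%.
June: labor force = 129.36 + 12.48 = 141.84; u = 12.48/141.84 = 8.80%.
Change = 8.80% − 8.28% = +0.52 pp.

The unemployment rate changed by +0.52 percentage points.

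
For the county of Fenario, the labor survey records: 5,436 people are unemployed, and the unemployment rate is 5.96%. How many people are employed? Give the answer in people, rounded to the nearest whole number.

About 85,772 are employed.

Labor force = U / u = 5,436 / 0.0596 ≈ 91,208.
Employed = labor force − unemployed = 91,208 − 5,436 = 85,772.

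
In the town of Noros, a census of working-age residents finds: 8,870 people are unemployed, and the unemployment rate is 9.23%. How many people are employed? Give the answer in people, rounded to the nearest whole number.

About 87,230 are employed.

Labor force = U / u = 8,870 / 0.0923 ≈ 96,100.
Employed = labor force − unemployed = 96,100 − 8,870 = 87,230.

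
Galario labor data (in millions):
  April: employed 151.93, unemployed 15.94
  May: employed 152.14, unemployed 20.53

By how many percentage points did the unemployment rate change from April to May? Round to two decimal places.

The unemployment rate changed by +2.39 percentage points.

April: labor force = 151.93 + 15.94 = 167.87; u = 15.94/167.87 = 9.50%.
May: labor force = 152.14 + 20.53 = 172.67; u = 20.53/172.67 = 11.89%.
Change = 11.89% − 9.50% = +2.39 pp.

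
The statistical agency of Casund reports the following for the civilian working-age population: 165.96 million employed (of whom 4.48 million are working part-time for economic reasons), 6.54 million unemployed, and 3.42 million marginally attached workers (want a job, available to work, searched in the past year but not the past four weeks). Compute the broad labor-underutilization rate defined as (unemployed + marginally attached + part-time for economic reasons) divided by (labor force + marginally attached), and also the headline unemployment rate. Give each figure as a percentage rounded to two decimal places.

Labor force = 165.96 + 6.54 = 172.50 million.
Numerator = 6.54 + 3.42 + 4.48 = 14.44 million.
Denominator = 172.50 + 3.42 = 175.92 million.
Broad rate = 14.44 / 175.92 = 8.21%.
Headline unemployment rate = 6.54 / 172.50 = 3.79%.

Broad underutilization rate ≈ 8.21%; headline unemployment rate ≈ 3.79%.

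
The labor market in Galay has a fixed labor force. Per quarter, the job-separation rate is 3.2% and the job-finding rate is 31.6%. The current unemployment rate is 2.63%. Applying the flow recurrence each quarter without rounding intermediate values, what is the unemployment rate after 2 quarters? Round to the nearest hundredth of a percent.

With a fixed labor force, u_{t+1} = u_t + s·(1−u_t) − f·u_t = u_t·(1−s−f) + s.
Here 1−s−f = 0.652 and s = 0.032.
u_1 = 0.026300 × 0.652 + 0.032 = 0.049148.
u_2 = 0.049148 × 0.652 + 0.032 = 0.064044.

Unemployment rate after two quarters ≈ 6.40%.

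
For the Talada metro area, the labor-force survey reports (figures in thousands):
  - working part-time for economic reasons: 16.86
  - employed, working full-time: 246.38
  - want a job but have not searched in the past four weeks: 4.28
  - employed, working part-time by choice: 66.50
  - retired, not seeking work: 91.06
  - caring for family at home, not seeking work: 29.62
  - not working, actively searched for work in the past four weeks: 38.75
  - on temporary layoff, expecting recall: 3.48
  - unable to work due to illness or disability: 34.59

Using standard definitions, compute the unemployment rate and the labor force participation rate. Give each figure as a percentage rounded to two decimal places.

Employed = 16.86 + 246.38 + 66.50 = 329.74 thousand (anyone who worked, including part-time for economic reasons, counts as employed).
Unemployed = 38.75 + 3.48 = 42.23 thousand (jobless and actively searching, or on temporary layoff).
Labor force = 329.74 + 42.23 = 371.97 thousand.
Not in labor force = 4.28 + 91.06 + 29.62 + 34.59 = 159.55 thousand (those not working and not actively searching are outside the labor force — including those who want a job but have given up searching).
Civilian working-age population = 371.97 + 159.55 = 531.52 thousand.
Unemployment rate = 42.23 / 371.97 = 11.35%.
Labor force participation rate = 371.97 / 531.52 = 69.98%.

Unemployment rate ≈ 11.35%; labor force participation rate ≈ 69.98%.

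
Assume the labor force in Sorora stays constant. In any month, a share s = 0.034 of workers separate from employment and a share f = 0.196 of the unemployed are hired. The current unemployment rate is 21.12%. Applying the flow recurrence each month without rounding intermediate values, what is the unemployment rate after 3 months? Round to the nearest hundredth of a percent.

With a fixed labor force, u_{t+1} = u_t + s·(1−u_t) − f·u_t = u_t·(1−s−f) + s.
Here 1−s−f = 0.770 and s = 0.034.
u_1 = 0.211200 × 0.770 + 0.034 = 0.196624.
u_2 = 0.196624 × 0.770 + 0.034 = 0.185400.
u_3 = 0.185400 × 0.770 + 0.034 = 0.176758.

Unemployment rate after three months ≈ 17.68%.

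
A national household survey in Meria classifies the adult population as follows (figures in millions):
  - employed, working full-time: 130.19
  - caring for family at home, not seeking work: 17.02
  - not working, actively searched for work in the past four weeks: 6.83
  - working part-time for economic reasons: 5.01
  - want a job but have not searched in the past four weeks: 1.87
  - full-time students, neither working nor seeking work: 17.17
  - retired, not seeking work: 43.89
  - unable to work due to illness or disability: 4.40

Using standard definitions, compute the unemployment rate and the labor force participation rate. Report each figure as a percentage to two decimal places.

Employed = 130.19 + 5.01 = 135.20 million (anyone who worked, including part-time for economic reasons, counts as employed).
Unemployed = 6.83 million.
Labor force = 135.20 + 6.83 = 142.03 million.
Not in labor force = 17.02 + 1.87 + 17.17 + 43.89 + 4.40 = 84.35 million (those not working and not actively searching are outside the labor force — including those who want a job but have given up searching).
Civilian working-age population = 142.03 + 84.35 = 226.38 million.
Unemployment rate = 6.83 / 142.03 = 4.81%.
Labor force participation rate = 142.03 / 226.38 = 62.74%.

Unemployment rate ≈ 4.81%; labor force participation rate ≈ 62.74%.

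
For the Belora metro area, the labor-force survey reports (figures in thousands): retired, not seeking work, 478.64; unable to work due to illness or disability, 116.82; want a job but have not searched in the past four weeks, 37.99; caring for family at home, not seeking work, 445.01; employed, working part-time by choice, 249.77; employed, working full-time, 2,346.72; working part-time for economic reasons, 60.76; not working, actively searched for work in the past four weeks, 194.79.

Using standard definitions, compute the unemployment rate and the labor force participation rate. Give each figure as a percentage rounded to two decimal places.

Unemployment rate ≈ 6.83%; labor force participation rate ≈ 72.56%.

Employed = 249.77 + 2,346.72 + 60.76 = 2,657.25 thousand (anyone who worked, including part-time for economic reasons, counts as employed).
Unemployed = 194.79 thousand.
Labor force = 2,657.25 + 194.79 = 2,852.04 thousand.
Not in labor force = 478.64 + 116.82 + 37.99 + 445.01 = 1,078.46 thousand (those not working and not actively searching are outside the labor force — including those who want a job but have given up searching).
Civilian working-age population = 2,852.04 + 1,078.46 = 3,930.50 thousand.
Unemployment rate = 194.79 / 2,852.04 = 6.83%.
Labor force participation rate = 2,852.04 / 3,930.50 = 72.56%.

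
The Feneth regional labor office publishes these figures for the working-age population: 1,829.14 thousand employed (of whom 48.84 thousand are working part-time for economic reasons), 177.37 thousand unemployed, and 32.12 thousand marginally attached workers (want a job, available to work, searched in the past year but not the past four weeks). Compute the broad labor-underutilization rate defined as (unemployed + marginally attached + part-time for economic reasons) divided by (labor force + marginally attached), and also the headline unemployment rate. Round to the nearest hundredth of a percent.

Labor force = 1,829.14 + 177.37 = 2,006.51 thousand.
Numerator = 177.37 + 32.12 + 48.84 = 258.33 thousand.
Denominator = 2,006.51 + 32.12 = 2,038.63 thousand.
Broad rate = 258.33 / 2,038.63 = 12.67%.
Headline unemployment rate = 177.37 / 2,006.51 = 8.84%.

Broad underutilization rate ≈ 12.67%; headline unemployment rate ≈ 8.84%.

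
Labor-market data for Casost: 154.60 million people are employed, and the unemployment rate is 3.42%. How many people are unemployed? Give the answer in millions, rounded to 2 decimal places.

About 5.47 million are unemployed.

Let U be the number unemployed. The labor force is E + U, and U/(E+U) = 0.0342.
So U = 0.0342 × 154.60 / (1 − 0.0342) = 5.2873 / 0.9658 ≈ 5.47 million.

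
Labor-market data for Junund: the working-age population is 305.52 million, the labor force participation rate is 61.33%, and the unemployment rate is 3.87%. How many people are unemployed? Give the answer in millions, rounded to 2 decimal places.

Labor force = 0.6133 × 305.52 = 187.38 million.
Unemployed = 0.0387 × 187.38 ≈ 7.25 million.

About 7.25 million are unemployed.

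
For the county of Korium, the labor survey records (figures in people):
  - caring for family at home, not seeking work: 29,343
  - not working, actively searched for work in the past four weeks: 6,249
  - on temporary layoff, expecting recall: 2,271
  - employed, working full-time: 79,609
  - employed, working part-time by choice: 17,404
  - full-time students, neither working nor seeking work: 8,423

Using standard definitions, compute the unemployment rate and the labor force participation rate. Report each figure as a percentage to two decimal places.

Unemployment rate ≈ 8.07%; labor force participation rate ≈ 73.65%.

Employed = 79,609 + 17,404 = 97,013.
Unemployed = 6,249 + 2,271 = 8,520 (jobless and actively searching, or on temporary layoff).
Labor force = 97,013 + 8,520 = 105,533.
Not in labor force = 29,343 + 8,423 = 37,766 (those not working and not actively searching are outside the labor force).
Civilian working-age population = 105,533 + 37,766 = 143,299.
Unemployment rate = 8,520 / 105,533 = 8.07%.
Labor force participation rate = 105,533 / 143,299 = 73.65%.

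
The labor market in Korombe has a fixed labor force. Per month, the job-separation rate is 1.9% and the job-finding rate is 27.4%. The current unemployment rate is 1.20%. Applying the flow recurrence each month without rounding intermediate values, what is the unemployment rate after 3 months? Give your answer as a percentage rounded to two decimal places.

Unemployment rate after three months ≈ 4.62%.

With a fixed labor force, u_{t+1} = u_t + s·(1−u_t) − f·u_t = u_t·(1−s−f) + s.
Here 1−s−f = 0.707 and s = 0.019.
u_1 = 0.012000 × 0.707 + 0.019 = 0.027484.
u_2 = 0.027484 × 0.707 + 0.019 = 0.038431.
u_3 = 0.038431 × 0.707 + 0.019 = 0.046171.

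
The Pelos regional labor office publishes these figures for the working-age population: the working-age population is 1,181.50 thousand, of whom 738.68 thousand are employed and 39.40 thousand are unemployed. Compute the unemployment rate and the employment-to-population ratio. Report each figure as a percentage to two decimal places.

Labor force = employed + unemployed = 738.68 + 39.40 = 778.08 thousand.
Unemployment rate = 39.40 / 778.08 = 5.06%.
Employment-population ratio = 738.68 / 1,181.50 = 62.52%.

Unemployment rate ≈ 5.06%; employment-population ratio ≈ 62.52%.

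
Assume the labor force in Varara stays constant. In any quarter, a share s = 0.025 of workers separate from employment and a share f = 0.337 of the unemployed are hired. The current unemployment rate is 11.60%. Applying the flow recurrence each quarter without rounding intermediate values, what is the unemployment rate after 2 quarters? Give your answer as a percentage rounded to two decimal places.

Unemployment rate after two quarters ≈ 8.82%.

With a fixed labor force, u_{t+1} = u_t + s·(1−u_t) − f·u_t = u_t·(1−s−f) + s.
Here 1−s−f = 0.638 and s = 0.025.
u_1 = 0.116000 × 0.638 + 0.025 = 0.099008.
u_2 = 0.099008 × 0.638 + 0.025 = 0.088167.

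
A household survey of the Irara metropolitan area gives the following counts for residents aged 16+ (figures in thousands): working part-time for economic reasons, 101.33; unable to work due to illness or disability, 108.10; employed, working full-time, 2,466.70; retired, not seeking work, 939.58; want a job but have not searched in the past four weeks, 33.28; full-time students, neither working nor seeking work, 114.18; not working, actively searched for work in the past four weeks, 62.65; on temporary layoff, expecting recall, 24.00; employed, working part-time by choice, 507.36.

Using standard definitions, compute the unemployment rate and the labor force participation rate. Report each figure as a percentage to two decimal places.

Employed = 101.33 + 2,466.70 + 507.36 = 3,075.39 thousand (anyone who worked, including part-time for economic reasons, counts as employed).
Unemployed = 62.65 + 24.00 = 86.65 thousand (jobless and actively searching, or on temporary layoff).
Labor force = 3,075.39 + 86.65 = 3,162.04 thousand.
Not in labor force = 108.10 + 939.58 + 33.28 + 114.18 = 1,195.14 thousand (those not working and not actively searching are outside the labor force — including those who want a job but have given up searching).
Civilian working-age population = 3,162.04 + 1,195.14 = 4,357.18 thousand.
Unemployment rate = 86.65 / 3,162.04 = 2.74%.
Labor force participation rate = 3,162.04 / 4,357.18 = 72.57%.

Unemployment rate ≈ 2.74%; labor force participation rate ≈ 72.57%.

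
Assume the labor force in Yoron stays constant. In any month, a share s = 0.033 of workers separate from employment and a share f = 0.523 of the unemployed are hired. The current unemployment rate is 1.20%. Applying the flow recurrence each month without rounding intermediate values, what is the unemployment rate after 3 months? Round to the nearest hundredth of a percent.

With a fixed labor force, u_{t+1} = u_t + s·(1−u_t) − f·u_t = u_t·(1−s−f) + s.
Here 1−s−f = 0.444 and s = 0.033.
u_1 = 0.012000 × 0.444 + 0.033 = 0.038328.
u_2 = 0.038328 × 0.444 + 0.033 = 0.050018.
u_3 = 0.050018 × 0.444 + 0.033 = 0.055208.

Unemployment rate after three months ≈ 5.52%.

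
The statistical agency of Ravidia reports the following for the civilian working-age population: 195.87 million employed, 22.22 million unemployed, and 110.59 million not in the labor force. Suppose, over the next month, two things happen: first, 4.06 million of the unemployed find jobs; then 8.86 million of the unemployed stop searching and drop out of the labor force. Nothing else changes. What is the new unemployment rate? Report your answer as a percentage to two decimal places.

Initially, labor force = 195.87 + 22.22 = 218.09 million, so u = 22.22/218.09 = 10.19%.
After the first change, unemployed falls and employed rises by 4.06; labor force unchanged → E = 199.93, U = 18.16, labor force = 218.09 million.
After the second change, unemployed and labor force both fall by 8.86 → E = 199.93, U = 9.30, labor force = 209.23 million.
New unemployment rate = 9.30 / 209.23 = 4.44%.

New unemployment rate ≈ 4.44%.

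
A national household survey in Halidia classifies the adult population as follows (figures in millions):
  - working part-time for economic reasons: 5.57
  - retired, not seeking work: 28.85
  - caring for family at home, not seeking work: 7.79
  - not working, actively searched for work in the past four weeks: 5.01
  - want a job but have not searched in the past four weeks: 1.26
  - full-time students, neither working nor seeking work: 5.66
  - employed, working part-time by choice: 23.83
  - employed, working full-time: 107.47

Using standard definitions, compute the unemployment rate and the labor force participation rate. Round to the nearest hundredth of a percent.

Unemployment rate ≈ 3.53%; labor force participation rate ≈ 76.51%.

Employed = 5.57 + 23.83 + 107.47 = 136.87 million (anyone who worked, including part-time for economic reasons, counts as employed).
Unemployed = 5.01 million.
Labor force = 136.87 + 5.01 = 141.88 million.
Not in labor force = 28.85 + 7.79 + 1.26 + 5.66 = 43.56 million (those not working and not actively searching are outside the labor force — including those who want a job but have given up searching).
Civilian working-age population = 141.88 + 43.56 = 185.44 million.
Unemployment rate = 5.01 / 141.88 = 3.53%.
Labor force participation rate = 141.88 / 185.44 = 76.51%.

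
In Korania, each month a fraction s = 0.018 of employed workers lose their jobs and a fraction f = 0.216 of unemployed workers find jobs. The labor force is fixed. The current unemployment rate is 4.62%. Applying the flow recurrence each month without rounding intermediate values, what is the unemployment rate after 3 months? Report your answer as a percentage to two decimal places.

With a fixed labor force, u_{t+1} = u_t + s·(1−u_t) − f·u_t = u_t·(1−s−f) + s.
Here 1−s−f = 0.766 and s = 0.018.
u_1 = 0.046200 × 0.766 + 0.018 = 0.053389.
u_2 = 0.053389 × 0.766 + 0.018 = 0.058896.
u_3 = 0.058896 × 0.766 + 0.018 = 0.063114.

Unemployment rate after three months ≈ 6.31%.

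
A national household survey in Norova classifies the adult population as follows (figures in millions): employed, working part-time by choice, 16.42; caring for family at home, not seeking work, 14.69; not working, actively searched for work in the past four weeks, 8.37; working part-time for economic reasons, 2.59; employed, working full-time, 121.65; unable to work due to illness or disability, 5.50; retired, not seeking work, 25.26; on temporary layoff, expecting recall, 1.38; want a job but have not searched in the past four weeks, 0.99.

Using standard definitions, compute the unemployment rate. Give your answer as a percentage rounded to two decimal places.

Employed = 16.42 + 2.59 + 121.65 = 140.66 million (anyone who worked, including part-time for economic reasons, counts as employed).
Unemployed = 8.37 + 1.38 = 9.75 million (jobless and actively searching, or on temporary layoff).
Labor force = 140.66 + 9.75 = 150.41 million.
Unemployment rate = 9.75 / 150.41 = 6.48%.

Unemployment rate ≈ 6.48%.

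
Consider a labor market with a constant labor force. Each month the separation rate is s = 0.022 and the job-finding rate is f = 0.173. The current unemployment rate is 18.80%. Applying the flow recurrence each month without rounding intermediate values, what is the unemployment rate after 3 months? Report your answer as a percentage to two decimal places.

Unemployment rate after three months ≈ 15.20%.

With a fixed labor force, u_{t+1} = u_t + s·(1−u_t) − f·u_t = u_t·(1−s−f) + s.
Here 1−s−f = 0.805 and s = 0.022.
u_1 = 0.188000 × 0.805 + 0.022 = 0.173340.
u_2 = 0.173340 × 0.805 + 0.022 = 0.161539.
u_3 = 0.161539 × 0.805 + 0.022 = 0.152039.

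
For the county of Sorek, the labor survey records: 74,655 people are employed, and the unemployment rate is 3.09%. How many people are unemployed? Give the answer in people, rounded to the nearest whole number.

Let U be the number unemployed. The labor force is E + U, and U/(E+U) = 0.0309.
So U = 0.0309 × 74,655 / (1 − 0.0309) = 2306.84 / 0.9691 ≈ 2,380.

About 2,380 are unemployed.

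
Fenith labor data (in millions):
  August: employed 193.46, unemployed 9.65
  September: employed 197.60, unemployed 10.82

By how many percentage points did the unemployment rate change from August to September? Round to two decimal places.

The unemployment rate changed by +0.44 percentage points.

August: labor force = 193.46 + 9.65 = 203.11; u = 9.65/203.11 = 4.75%.
September: labor force = 197.60 + 10.82 = 208.42; u = 10.82/208.42 = 5.19%.
Change = 5.19% − 4.75% = +0.44 pp.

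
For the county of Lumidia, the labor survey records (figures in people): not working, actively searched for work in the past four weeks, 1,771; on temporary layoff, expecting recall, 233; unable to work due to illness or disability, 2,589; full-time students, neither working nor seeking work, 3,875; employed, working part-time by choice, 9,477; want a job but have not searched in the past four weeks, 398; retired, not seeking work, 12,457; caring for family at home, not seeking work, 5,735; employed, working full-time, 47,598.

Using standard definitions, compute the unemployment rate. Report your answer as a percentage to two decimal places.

Employed = 9,477 + 47,598 = 57,075.
Unemployed = 1,771 + 233 = 2,004 (jobless and actively searching, or on temporary layoff).
Labor force = 57,075 + 2,004 = 59,079.
Unemployment rate = 2,004 / 59,079 = 3.39%.

Unemployment rate ≈ 3.39%.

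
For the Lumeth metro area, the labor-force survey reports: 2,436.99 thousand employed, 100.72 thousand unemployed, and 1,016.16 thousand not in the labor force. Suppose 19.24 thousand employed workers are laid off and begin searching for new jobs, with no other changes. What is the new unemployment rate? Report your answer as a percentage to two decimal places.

New unemployment rate ≈ 4.73%.

Initially, labor force = 2,436.99 + 100.72 = 2,537.71 thousand, so u = 100.72/2,537.71 = 3.97%.
After the change, employed falls and unemployed rises by 19.24; labor force unchanged → E = 2,417.75, U = 119.96, labor force = 2,537.71 thousand.
New unemployment rate = 119.96 / 2,537.71 = 4.73%.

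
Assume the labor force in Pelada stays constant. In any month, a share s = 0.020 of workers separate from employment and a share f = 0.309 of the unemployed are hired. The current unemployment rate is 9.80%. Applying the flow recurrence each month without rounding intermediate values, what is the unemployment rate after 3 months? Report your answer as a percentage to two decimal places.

Unemployment rate after three months ≈ 7.20%.

With a fixed labor force, u_{t+1} = u_t + s·(1−u_t) − f·u_t = u_t·(1−s−f) + s.
Here 1−s−f = 0.671 and s = 0.020.
u_1 = 0.098000 × 0.671 + 0.020 = 0.085758.
u_2 = 0.085758 × 0.671 + 0.020 = 0.077544.
u_3 = 0.077544 × 0.671 + 0.020 = 0.072032.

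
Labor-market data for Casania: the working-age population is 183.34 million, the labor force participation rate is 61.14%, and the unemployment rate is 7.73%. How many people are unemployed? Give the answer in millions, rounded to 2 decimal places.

About 8.66 million are unemployed.

Labor force = 0.6114 × 183.34 = 112.09 million.
Unemployed = 0.0773 × 112.09 ≈ 8.66 million.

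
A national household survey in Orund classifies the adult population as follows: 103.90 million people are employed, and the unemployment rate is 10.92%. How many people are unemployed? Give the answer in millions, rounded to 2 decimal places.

About 12.74 million are unemployed.

Let U be the number unemployed. The labor force is E + U, and U/(E+U) = 0.1092.
So U = 0.1092 × 103.90 / (1 − 0.1092) = 11.3459 / 0.8908 ≈ 12.74 million.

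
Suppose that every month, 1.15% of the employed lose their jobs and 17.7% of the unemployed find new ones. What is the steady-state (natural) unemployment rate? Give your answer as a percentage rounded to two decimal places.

At steady state the flows balance: s·E = f·U, so U/(E+U) = s/(s+f).
u* = 1.15 / (1.15 + 17.7) = 1.15 / 18.85 = 6.10%.

Steady-state unemployment rate ≈ 6.10%.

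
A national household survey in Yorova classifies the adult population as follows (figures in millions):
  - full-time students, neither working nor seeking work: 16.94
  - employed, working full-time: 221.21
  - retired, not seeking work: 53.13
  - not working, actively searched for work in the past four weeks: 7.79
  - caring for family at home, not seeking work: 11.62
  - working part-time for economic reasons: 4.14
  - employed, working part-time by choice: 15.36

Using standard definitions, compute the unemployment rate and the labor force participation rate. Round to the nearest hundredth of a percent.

Employed = 221.21 + 4.14 + 15.36 = 240.71 million (anyone who worked, including part-time for economic reasons, counts as employed).
Unemployed = 7.79 million.
Labor force = 240.71 + 7.79 = 248.50 million.
Not in labor force = 16.94 + 53.13 + 11.62 = 81.69 million (those not working and not actively searching are outside the labor force).
Civilian working-age population = 248.50 + 81.69 = 330.19 million.
Unemployment rate = 7.79 / 248.50 = 3.13%.
Labor force participation rate = 248.50 / 330.19 = 75.26%.

Unemployment rate ≈ 3.13%; labor force participation rate ≈ 75.26%.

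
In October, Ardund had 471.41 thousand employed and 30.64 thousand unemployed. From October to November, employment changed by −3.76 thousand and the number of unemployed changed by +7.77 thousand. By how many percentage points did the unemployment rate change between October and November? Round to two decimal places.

October: labor force = 471.41 + 30.64 = 502.05; u = 30.64/502.05 = 6.10%.
November: labor force = 467.65 + 38.41 = 506.06; u = 38.41/506.06 = 7.59%.
Change = 7.59% − 6.10% = +1.49 pp.

The unemployment rate changed by +1.49 percentage points.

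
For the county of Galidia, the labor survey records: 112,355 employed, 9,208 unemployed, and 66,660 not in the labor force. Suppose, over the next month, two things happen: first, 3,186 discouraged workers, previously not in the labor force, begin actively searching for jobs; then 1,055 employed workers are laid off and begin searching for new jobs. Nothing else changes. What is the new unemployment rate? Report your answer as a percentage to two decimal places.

New unemployment rate ≈ 10.78%.

Initially, labor force = 112,355 + 9,208 = 121,563, so u = 9,208/121,563 = 7.57%.
After the first change, unemployed and labor force both rise by 3,186 → E = 112,355, U = 12,394, labor force = 124,749.
After the second change, employed falls and unemployed rises by 1,055; labor force unchanged → E = 111,300, U = 13,449, labor force = 124,749.
New unemployment rate = 13,449 / 124,749 = 10.78%.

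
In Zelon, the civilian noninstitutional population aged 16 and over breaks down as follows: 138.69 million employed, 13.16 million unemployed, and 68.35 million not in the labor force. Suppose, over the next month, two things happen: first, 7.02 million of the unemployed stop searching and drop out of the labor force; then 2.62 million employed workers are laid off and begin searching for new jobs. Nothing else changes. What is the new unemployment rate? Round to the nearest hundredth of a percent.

Initially, labor force = 138.69 + 13.16 = 151.85 million, so u = 13.16/151.85 = 8.67%.
After the first change, unemployed and labor force both fall by 7.02 → E = 138.69, U = 6.14, labor force = 144.83 million.
After the second change, employed falls and unemployed rises by 2.62; labor force unchanged → E = 136.07, U = 8.76, labor force = 144.83 million.
New unemployment rate = 8.76 / 144.83 = 6.05%.

New unemployment rate ≈ 6.05%.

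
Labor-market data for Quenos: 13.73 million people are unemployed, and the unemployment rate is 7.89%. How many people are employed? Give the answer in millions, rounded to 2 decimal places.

Labor force = U / u = 13.73 / 0.0789 ≈ 174.02 million.
Employed = labor force − unemployed = 174.02 − 13.73 = 160.29 million.

About 160.29 million are employed.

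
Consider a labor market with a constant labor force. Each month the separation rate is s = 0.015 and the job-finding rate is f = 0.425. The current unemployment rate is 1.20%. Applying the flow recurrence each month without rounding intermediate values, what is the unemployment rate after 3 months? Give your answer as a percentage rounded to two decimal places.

Unemployment rate after three months ≈ 3.02%.

With a fixed labor force, u_{t+1} = u_t + s·(1−u_t) − f·u_t = u_t·(1−s−f) + s.
Here 1−s−f = 0.560 and s = 0.015.
u_1 = 0.012000 × 0.560 + 0.015 = 0.021720.
u_2 = 0.021720 × 0.560 + 0.015 = 0.027163.
u_3 = 0.027163 × 0.560 + 0.015 = 0.030211.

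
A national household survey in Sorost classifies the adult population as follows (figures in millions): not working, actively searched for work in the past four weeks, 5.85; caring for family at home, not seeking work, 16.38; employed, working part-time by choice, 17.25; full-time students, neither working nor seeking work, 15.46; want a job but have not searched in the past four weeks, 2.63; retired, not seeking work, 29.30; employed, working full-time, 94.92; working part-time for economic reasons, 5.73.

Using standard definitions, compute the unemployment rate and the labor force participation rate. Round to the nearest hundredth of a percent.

Employed = 17.25 + 94.92 + 5.73 = 117.90 million (anyone who worked, including part-time for economic reasons, counts as employed).
Unemployed = 5.85 million.
Labor force = 117.90 + 5.85 = 123.75 million.
Not in labor force = 16.38 + 15.46 + 2.63 + 29.30 = 63.77 million (those not working and not actively searching are outside the labor force — including those who want a job but have given up searching).
Civilian working-age population = 123.75 + 63.77 = 187.52 million.
Unemployment rate = 5.85 / 123.75 = 4.73%.
Labor force participation rate = 123.75 / 187.52 = 65.99%.

Unemployment rate ≈ 4.73%; labor force participation rate ≈ 65.99%.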